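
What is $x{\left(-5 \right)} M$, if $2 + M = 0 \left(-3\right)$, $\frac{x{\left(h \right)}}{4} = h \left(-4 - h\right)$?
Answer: $40$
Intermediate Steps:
$x{\left(h \right)} = 4 h \left(-4 - h\right)$
$M = -2$ ($M = -2 + 0 \left(-3\right) = -2 + 0 = -2$)
$x{\left(-5 \right)} M = \left(-4\right) \left(-5\right) \left(4 - 5\right) \left(-2\right) = \left(-4\right) \left(-5\right) \left(-1\right) \left(-2\right) = \left(-20\right) \left(-2\right) = 40$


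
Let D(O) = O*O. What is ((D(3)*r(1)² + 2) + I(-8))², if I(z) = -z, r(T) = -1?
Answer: 361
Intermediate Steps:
D(O) = O²
((D(3)*r(1)² + 2) + I(-8))² = ((3²*(-1)² + 2) - 1*(-8))² = ((9*1 + 2) + 8)² = ((9 + 2) + 8)² = (11 + 8)² = 19² = 361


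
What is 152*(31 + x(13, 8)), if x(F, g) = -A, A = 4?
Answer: 4104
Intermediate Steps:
x(F, g) = -4 (x(F, g) = -1*4 = -4)
152*(31 + x(13, 8)) = 152*(31 - 4) = 152*27 = 4104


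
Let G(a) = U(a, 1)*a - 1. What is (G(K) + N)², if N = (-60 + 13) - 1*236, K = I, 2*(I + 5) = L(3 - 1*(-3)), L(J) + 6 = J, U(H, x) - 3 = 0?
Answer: 89401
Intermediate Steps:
U(H, x) = 3 (U(H, x) = 3 + 0 = 3)
L(J) = -6 + J
I = -5 (I = -5 + (-6 + (3 - 1*(-3)))/2 = -5 + (-6 + (3 + 3))/2 = -5 + (-6 + 6)/2 = -5 + (½)*0 = -5 + 0 = -5)
K = -5
G(a) = -1 + 3*a (G(a) = 3*a - 1 = -1 + 3*a)
N = -283 (N = -47 - 236 = -283)
(G(K) + N)² = ((-1 + 3*(-5)) - 283)² = ((-1 - 15) - 283)² = (-16 - 283)² = (-299)² = 89401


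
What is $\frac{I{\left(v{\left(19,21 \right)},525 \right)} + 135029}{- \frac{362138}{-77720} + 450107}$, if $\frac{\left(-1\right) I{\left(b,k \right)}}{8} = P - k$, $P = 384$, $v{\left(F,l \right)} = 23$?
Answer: $\frac{755865860}{2498762727} \approx 0.3025$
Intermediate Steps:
$I{\left(b,k \right)} = -3072 + 8 k$ ($I{\left(b,k \right)} = - 8 \left(384 - k\right) = -3072 + 8 k$)
$\frac{I{\left(v{\left(19,21 \right)},525 \right)} + 135029}{- \frac{362138}{-77720} + 450107} = \frac{\left(-3072 + 8 \cdot 525\right) + 135029}{- \frac{362138}{-77720} + 450107} = \frac{\left(-3072 + 4200\right) + 135029}{\left(-362138\right) \left(- \frac{1}{77720}\right) + 450107} = \frac{1128 + 135029}{\frac{181069}{38860} + 450107} = \frac{136157}{\frac{17491339089}{38860}} = 136157 \cdot \frac{38860}{17491339089} = \frac{755865860}{2498762727}$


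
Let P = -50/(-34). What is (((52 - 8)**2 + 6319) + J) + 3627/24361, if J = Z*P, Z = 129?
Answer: 205725107/24361 ≈ 8444.9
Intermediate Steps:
P = 25/17 (P = -50*(-1/34) = 25/17 ≈ 1.4706)
J = 3225/17 (J = 129*(25/17) = 3225/17 ≈ 189.71)
(((52 - 8)**2 + 6319) + J) + 3627/24361 = (((52 - 8)**2 + 6319) + 3225/17) + 3627/24361 = ((44**2 + 6319) + 3225/17) + 3627*(1/24361) = ((1936 + 6319) + 3225/17) + 3627/24361 = (8255 + 3225/17) + 3627/24361 = 143560/17 + 3627/24361 = 205725107/24361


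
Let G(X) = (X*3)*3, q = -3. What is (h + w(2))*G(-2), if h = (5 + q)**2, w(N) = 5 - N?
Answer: -126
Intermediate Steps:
G(X) = 9*X (G(X) = (3*X)*3 = 9*X)
h = 4 (h = (5 - 3)**2 = 2**2 = 4)
(h + w(2))*G(-2) = (4 + (5 - 1*2))*(9*(-2)) = (4 + (5 - 2))*(-18) = (4 + 3)*(-18) = 7*(-18) = -126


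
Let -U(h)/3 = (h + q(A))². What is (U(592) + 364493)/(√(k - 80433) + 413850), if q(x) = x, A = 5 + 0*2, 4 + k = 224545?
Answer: -24304513825/14272639866 + 352367*√4003/14272639866 ≈ -1.7013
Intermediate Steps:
k = 224541 (k = -4 + 224545 = 224541)
A = 5 (A = 5 + 0 = 5)
U(h) = -3*(5 + h)² (U(h) = -3*(h + 5)² = -3*(5 + h)²)
(U(592) + 364493)/(√(k - 80433) + 413850) = (-3*(5 + 592)² + 364493)/(√(224541 - 80433) + 413850) = (-3*597² + 364493)/(√144108 + 413850) = (-3*356409 + 364493)/(6*√4003 + 413850) = (-1069227 + 364493)/(413850 + 6*√4003) = -704734/(413850 + 6*√4003)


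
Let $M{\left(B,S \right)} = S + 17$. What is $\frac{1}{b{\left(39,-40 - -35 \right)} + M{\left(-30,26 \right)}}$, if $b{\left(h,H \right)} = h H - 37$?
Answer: $- \frac{1}{189} \approx -0.005291$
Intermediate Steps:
$M{\left(B,S \right)} = 17 + S$
$b{\left(h,H \right)} = -37 + H h$ ($b{\left(h,H \right)} = H h - 37 = -37 + H h$)
$\frac{1}{b{\left(39,-40 - -35 \right)} + M{\left(-30,26 \right)}} = \frac{1}{\left(-37 + \left(-40 - -35\right) 39\right) + \left(17 + 26\right)} = \frac{1}{\left(-37 + \left(-40 + 35\right) 39\right) + 43} = \frac{1}{\left(-37 - 195\right) + 43} = \frac{1}{-232 + 43} = \frac{1}{-189} = - \frac{1}{189}$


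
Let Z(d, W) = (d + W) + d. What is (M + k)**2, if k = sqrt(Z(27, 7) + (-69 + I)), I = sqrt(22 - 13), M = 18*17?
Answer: (306 + I*sqrt(5))**2 ≈ 93631.0 + 1368.0*I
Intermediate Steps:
M = 306
I = 3 (I = sqrt(9) = 3)
Z(d, W) = W + 2*d (Z(d, W) = (W + d) + d = W + 2*d)
k = I*sqrt(5) (k = sqrt((7 + 2*27) + (-69 + 3)) = sqrt((7 + 54) - 66) = sqrt(61 - 66) = sqrt(-5) = I*sqrt(5) ≈ 2.2361*I)
(M + k)**2 = (306 + I*sqrt(5))**2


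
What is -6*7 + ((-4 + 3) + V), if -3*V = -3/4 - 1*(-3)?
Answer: -175/4 ≈ -43.750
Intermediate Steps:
V = -3/4 (V = -(-3/4 - 1*(-3))/3 = -(-3*1/4 + 3)/3 = -(-3/4 + 3)/3 = -1/3*9/4 = -3/4 ≈ -0.75000)
-6*7 + ((-4 + 3) + V) = -6*7 + ((-4 + 3) - 3/4) = -42 + (-1 - 3/4) = -42 - 7/4 = -175/4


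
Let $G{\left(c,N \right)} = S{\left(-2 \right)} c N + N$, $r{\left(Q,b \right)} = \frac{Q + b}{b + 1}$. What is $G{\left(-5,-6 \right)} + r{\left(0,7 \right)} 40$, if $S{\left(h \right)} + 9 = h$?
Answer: $-301$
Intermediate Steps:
$S{\left(h \right)} = -9 + h$
$r{\left(Q,b \right)} = \frac{Q + b}{1 + b}$
$G{\left(c,N \right)} = N - 11 N c$ ($G{\left(c,N \right)} = \left(-9 - 2\right) c N + N = - 11 c N + N = - 11 N c + N = N - 11 N c$)
$G{\left(-5,-6 \right)} + r{\left(0,7 \right)} 40 = - 6 \left(1 - -55\right) + \frac{0 + 7}{1 + 7} \cdot 40 = - 6 \left(1 + 55\right) + \frac{1}{8} \cdot 7 \cdot 40 = \left(-6\right) 56 + \frac{1}{8} \cdot 7 \cdot 40 = -336 + \frac{7}{8} \cdot 40 = -336 + 35 = -301$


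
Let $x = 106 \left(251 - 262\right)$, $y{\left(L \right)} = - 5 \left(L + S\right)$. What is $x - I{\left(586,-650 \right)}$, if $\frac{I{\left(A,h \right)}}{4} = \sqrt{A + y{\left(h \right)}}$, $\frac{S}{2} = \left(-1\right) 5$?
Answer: $-1166 - 4 \sqrt{3886} \approx -1415.4$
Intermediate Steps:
$S = -10$ ($S = 2 \left(\left(-1\right) 5\right) = 2 \left(-5\right) = -10$)
$y{\left(L \right)} = 50 - 5 L$ ($y{\left(L \right)} = - 5 \left(L - 10\right) = - 5 \left(-10 + L\right) = 50 - 5 L$)
$I{\left(A,h \right)} = 4 \sqrt{50 + A - 5 h}$ ($I{\left(A,h \right)} = 4 \sqrt{A - \left(-50 + 5 h\right)} = 4 \sqrt{50 + A - 5 h}$)
$x = -1166$ ($x = 106 \left(-11\right) = -1166$)
$x - I{\left(586,-650 \right)} = -1166 - 4 \sqrt{50 + 586 - -3250} = -1166 - 4 \sqrt{50 + 586 + 3250} = -1166 - 4 \sqrt{3886}$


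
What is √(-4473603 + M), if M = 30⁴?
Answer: 3*I*√407067 ≈ 1914.1*I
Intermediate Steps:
M = 810000
√(-4473603 + M) = √(-4473603 + 810000) = √(-3663603) = 3*I*√407067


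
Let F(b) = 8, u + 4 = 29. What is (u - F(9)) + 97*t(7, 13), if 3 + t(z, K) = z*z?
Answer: 4479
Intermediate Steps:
u = 25 (u = -4 + 29 = 25)
t(z, K) = -3 + z² (t(z, K) = -3 + z*z = -3 + z²)
(u - F(9)) + 97*t(7, 13) = (25 - 1*8) + 97*(-3 + 7²) = (25 - 8) + 97*(-3 + 49) = 17 + 97*46 = 17 + 4462 = 4479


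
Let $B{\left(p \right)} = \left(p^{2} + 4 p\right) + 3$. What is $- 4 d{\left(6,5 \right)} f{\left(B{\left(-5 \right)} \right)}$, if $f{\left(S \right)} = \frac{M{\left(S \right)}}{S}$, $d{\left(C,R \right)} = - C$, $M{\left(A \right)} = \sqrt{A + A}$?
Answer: $12$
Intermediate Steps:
$M{\left(A \right)} = \sqrt{2} \sqrt{A}$ ($M{\left(A \right)} = \sqrt{2 A} = \sqrt{2} \sqrt{A}$)
$B{\left(p \right)} = 3 + p^{2} + 4 p$
$f{\left(S \right)} = \frac{\sqrt{2}}{\sqrt{S}}$ ($f{\left(S \right)} = \frac{\sqrt{2} \sqrt{S}}{S} = \frac{\sqrt{2}}{\sqrt{S}}$)
$- 4 d{\left(6,5 \right)} f{\left(B{\left(-5 \right)} \right)} = - 4 \left(\left(-1\right) 6\right) \frac{\sqrt{2}}{\sqrt{3 + \left(-5\right)^{2} + 4 \left(-5\right)}} = \left(-4\right) \left(-6\right) \frac{\sqrt{2}}{\sqrt{3 + 25 - 20}} = 24 \frac{\sqrt{2}}{2 \sqrt{2}} = 24 \sqrt{2} \frac{\sqrt{2}}{4} = 24 \cdot \frac{1}{2} = 12$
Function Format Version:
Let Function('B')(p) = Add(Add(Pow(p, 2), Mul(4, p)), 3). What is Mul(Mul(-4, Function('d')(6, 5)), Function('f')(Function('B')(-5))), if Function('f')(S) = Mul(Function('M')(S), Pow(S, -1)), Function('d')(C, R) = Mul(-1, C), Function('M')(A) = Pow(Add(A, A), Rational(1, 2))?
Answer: 12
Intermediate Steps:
Function('M')(A) = Mul(Pow(2, Rational(1, 2)), Pow(A, Rational(1, 2))) (Function('M')(A) = Pow(Mul(2, A), Rational(1, 2)) = Mul(Pow(2, Rational(1, 2)), Pow(A, Rational(1, 2))))
Function('B')(p) = Add(3, Pow(p, 2), Mul(4, p))
Function('f')(S) = Mul(Pow(2, Rational(1, 2)), Pow(S, Rational(-1, 2))) (Function('f')(S) = Mul(Mul(Pow(2, Rational(1, 2)), Pow(S, Rational(1, 2))), Pow(S, -1)) = Mul(Pow(2, Rational(1, 2)), Pow(S, Rational(-1, 2))))
Mul(Mul(-4, Function('d')(6, 5)), Function('f')(Function('B')(-5))) = Mul(Mul(-4, Mul(-1, 6)), Mul(Pow(2, Rational(1, 2)), Pow(Add(3, Pow(-5, 2), Mul(4, -5)), Rational(-1, 2)))) = Mul(Mul(-4, -6), Mul(Pow(2, Rational(1, 2)), Pow(Add(3, 25, -20), Rational(-1, 2)))) = Mul(24, Mul(Pow(2, Rational(1, 2)), Pow(8, Rational(-1, 2)))) = Mul(24, Mul(Pow(2, Rational(1, 2)), Mul(Rational(1, 4), Pow(2, Rational(1, 2))))) = Mul(24, Rational(1, 2)) = 12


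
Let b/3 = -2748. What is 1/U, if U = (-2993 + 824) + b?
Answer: -1/10413 ≈ -9.6034e-5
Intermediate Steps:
b = -8244 (b = 3*(-2748) = -8244)
U = -10413 (U = (-2993 + 824) - 8244 = -2169 - 8244 = -10413)
1/U = 1/(-10413) = -1/10413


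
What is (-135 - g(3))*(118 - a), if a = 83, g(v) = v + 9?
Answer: -5145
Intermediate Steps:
g(v) = 9 + v
(-135 - g(3))*(118 - a) = (-135 - (9 + 3))*(118 - 1*83) = (-135 - 1*12)*(118 - 83) = (-135 - 12)*35 = -147*35 = -5145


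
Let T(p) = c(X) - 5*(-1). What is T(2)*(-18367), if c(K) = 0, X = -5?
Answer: -91835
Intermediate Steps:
T(p) = 5 (T(p) = 0 - 5*(-1) = 0 + 5 = 5)
T(2)*(-18367) = 5*(-18367) = -91835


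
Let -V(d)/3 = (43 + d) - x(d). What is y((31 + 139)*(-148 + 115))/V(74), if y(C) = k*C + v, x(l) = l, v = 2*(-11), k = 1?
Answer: 5632/129 ≈ 43.659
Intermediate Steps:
v = -22
y(C) = -22 + C (y(C) = 1*C - 22 = C - 22 = -22 + C)
V(d) = -129 (V(d) = -3*((43 + d) - d) = -3*43 = -129)
y((31 + 139)*(-148 + 115))/V(74) = (-22 + (31 + 139)*(-148 + 115))/(-129) = (-22 + 170*(-33))*(-1/129) = (-22 - 5610)*(-1/129) = -5632*(-1/129) = 5632/129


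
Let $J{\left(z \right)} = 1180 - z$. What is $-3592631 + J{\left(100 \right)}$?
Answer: $-3591551$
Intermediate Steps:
$-3592631 + J{\left(100 \right)} = -3592631 + \left(1180 - 100\right) = -3592631 + 1080 = -3591551$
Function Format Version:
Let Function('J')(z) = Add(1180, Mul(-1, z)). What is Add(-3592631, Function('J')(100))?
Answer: -3591551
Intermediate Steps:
Add(-3592631, Function('J')(100)) = Add(-3592631, Add(1180, Mul(-1, 100))) = Add(-3592631, Add(1180, -100)) = Add(-3592631, 1080) = -3591551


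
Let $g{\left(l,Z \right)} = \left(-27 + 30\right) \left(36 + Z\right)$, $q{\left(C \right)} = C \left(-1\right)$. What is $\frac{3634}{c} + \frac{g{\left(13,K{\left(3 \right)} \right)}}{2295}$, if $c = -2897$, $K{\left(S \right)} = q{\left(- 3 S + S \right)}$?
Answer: $- \frac{886112}{738735} \approx -1.1995$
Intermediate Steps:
$q{\left(C \right)} = - C$
$K{\left(S \right)} = 2 S$ ($K{\left(S \right)} = - (- 3 S + S) = - \left(-2\right) S = 2 S$)
$g{\left(l,Z \right)} = 108 + 3 Z$ ($g{\left(l,Z \right)} = 3 \left(36 + Z\right) = 108 + 3 Z$)
$\frac{3634}{c} + \frac{g{\left(13,K{\left(3 \right)} \right)}}{2295} = \frac{3634}{-2897} + \frac{108 + 3 \cdot 2 \cdot 3}{2295} = 3634 \left(- \frac{1}{2897}\right) + \left(108 + 3 \cdot 6\right) \frac{1}{2295} = - \frac{3634}{2897} + \left(108 + 18\right) \frac{1}{2295} = - \frac{3634}{2897} + 126 \cdot \frac{1}{2295} = - \frac{3634}{2897} + \frac{14}{255} = - \frac{886112}{738735}$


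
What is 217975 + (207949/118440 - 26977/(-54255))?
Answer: 2668025881855/12239928 ≈ 2.1798e+5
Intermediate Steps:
217975 + (207949/118440 - 26977/(-54255)) = 217975 + (207949*(1/118440) - 26977*(-1/54255)) = 217975 + (29707/16920 + 26977/54255) = 217975 + 27576055/12239928 = 2668025881855/12239928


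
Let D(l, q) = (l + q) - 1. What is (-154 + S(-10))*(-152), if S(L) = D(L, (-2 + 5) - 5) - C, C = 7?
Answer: 26448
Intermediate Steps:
D(l, q) = -1 + l + q
S(L) = -10 + L (S(L) = (-1 + L + ((-2 + 5) - 5)) - 1*7 = (-1 + L + (3 - 5)) - 7 = (-1 + L - 2) - 7 = (-3 + L) - 7 = -10 + L)
(-154 + S(-10))*(-152) = (-154 + (-10 - 10))*(-152) = (-154 - 20)*(-152) = -174*(-152) = 26448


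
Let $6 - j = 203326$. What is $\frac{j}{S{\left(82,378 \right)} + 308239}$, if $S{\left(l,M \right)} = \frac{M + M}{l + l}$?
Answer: $- \frac{2084030}{3159497} \approx -0.65961$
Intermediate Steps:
$j = -203320$ ($j = 6 - 203326 = -203320$)
$S{\left(l,M \right)} = \frac{M}{l}$ ($S{\left(l,M \right)} = \frac{2 M}{2 l} = 2 M \frac{1}{2 l} = \frac{M}{l}$)
$\frac{j}{S{\left(82,378 \right)} + 308239} = - \frac{203320}{\frac{378}{82} + 308239} = - \frac{203320}{378 \cdot \frac{1}{82} + 308239} = - \frac{203320}{\frac{189}{41} + 308239} = - \frac{203320}{\frac{12637988}{41}} = \left(-203320\right) \frac{41}{12637988} = - \frac{2084030}{3159497}$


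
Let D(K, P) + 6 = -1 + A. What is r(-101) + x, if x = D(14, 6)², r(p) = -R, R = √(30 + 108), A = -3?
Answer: 100 - √138 ≈ 88.253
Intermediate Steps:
R = √138 ≈ 11.747
r(p) = -√138
D(K, P) = -10 (D(K, P) = -6 + (-1 - 3) = -6 - 4 = -10)
x = 100 (x = (-10)² = 100)
r(-101) + x = -√138 + 100 = 100 - √138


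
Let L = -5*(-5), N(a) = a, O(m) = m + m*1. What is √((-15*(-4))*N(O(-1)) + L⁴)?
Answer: √390505 ≈ 624.90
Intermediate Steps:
O(m) = 2*m (O(m) = m + m = 2*m)
L = 25
√((-15*(-4))*N(O(-1)) + L⁴) = √((-15*(-4))*(2*(-1)) + 25⁴) = √(60*(-2) + 390625) = √(-120 + 390625) = √390505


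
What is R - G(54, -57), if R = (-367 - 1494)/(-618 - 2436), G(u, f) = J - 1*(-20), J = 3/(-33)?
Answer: -648355/33594 ≈ -19.300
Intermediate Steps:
J = -1/11 (J = 3*(-1/33) = -1/11 ≈ -0.090909)
G(u, f) = 219/11 (G(u, f) = -1/11 - 1*(-20) = -1/11 + 20 = 219/11)
R = 1861/3054 (R = -1861/(-3054) = -1861*(-1/3054) = 1861/3054 ≈ 0.60936)
R - G(54, -57) = 1861/3054 - 1*219/11 = 1861/3054 - 219/11 = -648355/33594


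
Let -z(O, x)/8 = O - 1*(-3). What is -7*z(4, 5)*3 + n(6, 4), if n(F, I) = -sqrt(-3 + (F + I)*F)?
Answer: 1176 - sqrt(57) ≈ 1168.4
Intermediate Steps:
z(O, x) = -24 - 8*O (z(O, x) = -8*(O - 1*(-3)) = -8*(O + 3) = -8*(3 + O) = -24 - 8*O)
n(F, I) = -sqrt(-3 + F*(F + I))
-7*z(4, 5)*3 + n(6, 4) = -7*(-24 - 8*4)*3 - sqrt(-3 + 6**2 + 6*4) = -7*(-24 - 32)*3 - sqrt(-3 + 36 + 24) = -(-392)*3 - sqrt(57) = -7*(-168) - sqrt(57) = 1176 - sqrt(57)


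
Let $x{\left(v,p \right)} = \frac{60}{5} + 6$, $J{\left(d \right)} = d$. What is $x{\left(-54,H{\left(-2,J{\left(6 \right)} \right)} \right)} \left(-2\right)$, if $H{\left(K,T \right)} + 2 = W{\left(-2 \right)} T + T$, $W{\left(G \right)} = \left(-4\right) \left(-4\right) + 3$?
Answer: $-36$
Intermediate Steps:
$W{\left(G \right)} = 19$ ($W{\left(G \right)} = 16 + 3 = 19$)
$H{\left(K,T \right)} = -2 + 20 T$ ($H{\left(K,T \right)} = -2 + \left(19 T + T\right) = -2 + 20 T$)
$x{\left(v,p \right)} = 18$ ($x{\left(v,p \right)} = 60 \cdot \frac{1}{5} + 6 = 12 + 6 = 18$)
$x{\left(-54,H{\left(-2,J{\left(6 \right)} \right)} \right)} \left(-2\right) = 18 \left(-2\right) = -36$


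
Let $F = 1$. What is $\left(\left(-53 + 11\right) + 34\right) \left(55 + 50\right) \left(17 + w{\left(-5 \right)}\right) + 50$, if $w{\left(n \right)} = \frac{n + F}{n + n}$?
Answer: $-14566$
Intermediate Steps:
$w{\left(n \right)} = \frac{1 + n}{2 n}$ ($w{\left(n \right)} = \frac{n + 1}{n + n} = \frac{1 + n}{2 n}$)
$\left(\left(-53 + 11\right) + 34\right) \left(55 + 50\right) \left(17 + w{\left(-5 \right)}\right) + 50 = \left(\left(-53 + 11\right) + 34\right) \left(55 + 50\right) \left(17 + \frac{1 - 5}{2 \left(-5\right)}\right) + 50 = \left(-42 + 34\right) 105 \left(17 + \frac{1}{2} \left(- \frac{1}{5}\right) \left(-4\right)\right) + 50 = - 8 \cdot 105 \left(17 + \frac{2}{5}\right) + 50 = - 8 \cdot 105 \cdot \frac{87}{5} + 50 = \left(-8\right) 1827 + 50 = -14616 + 50 = -14566$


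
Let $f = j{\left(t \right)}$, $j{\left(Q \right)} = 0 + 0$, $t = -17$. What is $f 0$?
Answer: $0$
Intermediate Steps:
$j{\left(Q \right)} = 0$
$f = 0$
$f 0 = 0 \cdot 0 = 0$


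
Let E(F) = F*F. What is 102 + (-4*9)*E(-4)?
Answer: -474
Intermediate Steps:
E(F) = F**2
102 + (-4*9)*E(-4) = 102 - 4*9*(-4)**2 = 102 - 36*16 = 102 - 576 = -474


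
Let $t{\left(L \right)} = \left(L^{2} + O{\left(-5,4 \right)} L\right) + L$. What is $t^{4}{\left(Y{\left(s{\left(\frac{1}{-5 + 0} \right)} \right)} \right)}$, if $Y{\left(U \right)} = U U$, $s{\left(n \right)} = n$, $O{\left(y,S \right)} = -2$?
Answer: $\frac{331776}{152587890625} \approx 2.1743 \cdot 10^{-6}$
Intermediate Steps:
$Y{\left(U \right)} = U^{2}$
$t{\left(L \right)} = L^{2} - L$ ($t{\left(L \right)} = \left(L^{2} - 2 L\right) + L = L^{2} - L$)
$t^{4}{\left(Y{\left(s{\left(\frac{1}{-5 + 0} \right)} \right)} \right)} = \left(\left(\frac{1}{-5 + 0}\right)^{2} \left(-1 + \left(\frac{1}{-5 + 0}\right)^{2}\right)\right)^{4} = \left(\left(\frac{1}{-5}\right)^{2} \left(-1 + \left(\frac{1}{-5}\right)^{2}\right)\right)^{4} = \left(\left(- \frac{1}{5}\right)^{2} \left(-1 + \left(- \frac{1}{5}\right)^{2}\right)\right)^{4} = \left(\frac{-1 + \frac{1}{25}}{25}\right)^{4} = \left(\frac{1}{25} \left(- \frac{24}{25}\right)\right)^{4} = \left(- \frac{24}{625}\right)^{4} = \frac{331776}{152587890625}$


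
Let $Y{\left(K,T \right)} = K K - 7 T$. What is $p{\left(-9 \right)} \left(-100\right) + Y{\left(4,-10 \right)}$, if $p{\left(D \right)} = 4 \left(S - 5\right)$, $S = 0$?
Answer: $2086$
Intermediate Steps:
$p{\left(D \right)} = -20$ ($p{\left(D \right)} = 4 \left(0 - 5\right) = 4 \left(-5\right) = -20$)
$Y{\left(K,T \right)} = K^{2} - 7 T$
$p{\left(-9 \right)} \left(-100\right) + Y{\left(4,-10 \right)} = \left(-20\right) \left(-100\right) + \left(4^{2} - -70\right) = 2000 + \left(16 + 70\right) = 2000 + 86 = 2086$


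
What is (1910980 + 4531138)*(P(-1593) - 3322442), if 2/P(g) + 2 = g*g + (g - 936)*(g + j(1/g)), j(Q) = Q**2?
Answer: -39627689984323036557336472/1851452920303 ≈ -2.1404e+13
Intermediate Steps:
P(g) = 2/(-2 + g**2 + (-936 + g)*(g + g**(-2))) (P(g) = 2/(-2 + (g*g + (g - 936)*(g + (1/g)**2))) = 2/(-2 + (g**2 + (-936 + g)*(g + g**(-2)))) = 2/(-2 + g**2 + (-936 + g)*(g + g**(-2))))
(1910980 + 4531138)*(P(-1593) - 3322442) = (1910980 + 4531138)*(-2*(-1593)**2/(936 - 1*(-1593) + 2*(-1593)**2*(1 - 1*(-1593)**2 + 468*(-1593))) - 3322442) = 6442118*(-2*2537649/(936 + 1593 + 2*2537649*(1 - 1*2537649 - 745524)) - 3322442) = 6442118*(-2*2537649/(936 + 1593 + 2*2537649*(1 - 2537649 - 745524)) - 3322442) = 6442118*(-2*2537649/(936 + 1593 + 2*2537649*(-3283172)) - 3322442) = 6442118*(-2*2537649/(936 + 1593 - 16663076285256) - 3322442) = 6442118*(-2*2537649/(-16663076282727) - 3322442) = 6442118*(-2*2537649*(-1/16663076282727) - 3322442) = 6442118*(563922/1851452920303 - 3322442) = 6442118*(-6151344943436776004/1851452920303) = -39627689984323036557336472/1851452920303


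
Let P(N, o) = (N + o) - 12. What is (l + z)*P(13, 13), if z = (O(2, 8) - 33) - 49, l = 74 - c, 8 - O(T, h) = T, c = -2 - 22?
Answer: 308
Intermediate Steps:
c = -24
O(T, h) = 8 - T
P(N, o) = -12 + N + o
l = 98 (l = 74 - 1*(-24) = 74 + 24 = 98)
z = -76 (z = ((8 - 1*2) - 33) - 49 = ((8 - 2) - 33) - 49 = (6 - 33) - 49 = -27 - 49 = -76)
(l + z)*P(13, 13) = (98 - 76)*(-12 + 13 + 13) = 22*14 = 308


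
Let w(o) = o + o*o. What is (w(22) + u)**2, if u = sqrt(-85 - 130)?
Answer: (506 + I*sqrt(215))**2 ≈ 2.5582e+5 + 14839.0*I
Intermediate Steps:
w(o) = o + o**2
u = I*sqrt(215) (u = sqrt(-215) = I*sqrt(215) ≈ 14.663*I)
(w(22) + u)**2 = (22*(1 + 22) + I*sqrt(215))**2 = (22*23 + I*sqrt(215))**2 = (506 + I*sqrt(215))**2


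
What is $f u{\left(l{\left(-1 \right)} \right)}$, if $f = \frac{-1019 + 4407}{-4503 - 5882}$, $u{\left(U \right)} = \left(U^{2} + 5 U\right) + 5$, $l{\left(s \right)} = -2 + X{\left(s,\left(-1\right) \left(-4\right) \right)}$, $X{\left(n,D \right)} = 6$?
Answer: $- \frac{138908}{10385} \approx -13.376$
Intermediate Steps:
$l{\left(s \right)} = 4$ ($l{\left(s \right)} = -2 + 6 = 4$)
$u{\left(U \right)} = 5 + U^{2} + 5 U$
$f = - \frac{3388}{10385}$ ($f = \frac{3388}{-10385} = 3388 \left(- \frac{1}{10385}\right) = - \frac{3388}{10385} \approx -0.32624$)
$f u{\left(l{\left(-1 \right)} \right)} = - \frac{3388 \left(5 + 4^{2} + 5 \cdot 4\right)}{10385} = - \frac{3388 \left(5 + 16 + 20\right)}{10385} = \left(- \frac{3388}{10385}\right) 41 = - \frac{138908}{10385}$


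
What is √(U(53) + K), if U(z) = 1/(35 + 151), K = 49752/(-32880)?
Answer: 2*I*√1529748165/63705 ≈ 1.2279*I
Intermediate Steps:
K = -2073/1370 (K = 49752*(-1/32880) = -2073/1370 ≈ -1.5131)
U(z) = 1/186
√(U(53) + K) = √(1/186 - 2073/1370) = √(-96052/63705) = 2*I*√1529748165/63705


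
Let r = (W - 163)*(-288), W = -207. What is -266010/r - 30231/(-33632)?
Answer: -745447/466644 ≈ -1.5975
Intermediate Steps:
r = 106560 (r = (-207 - 163)*(-288) = -370*(-288) = 106560)
-266010/r - 30231/(-33632) = -266010/106560 - 30231/(-33632) = -266010*1/106560 - 30231*(-1/33632) = -8867/3552 + 30231/33632 = -745447/466644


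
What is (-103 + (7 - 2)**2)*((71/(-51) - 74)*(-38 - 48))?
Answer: -8597420/17 ≈ -5.0573e+5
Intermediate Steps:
(-103 + (7 - 2)**2)*((71/(-51) - 74)*(-38 - 48)) = (-103 + 5**2)*((71*(-1/51) - 74)*(-86)) = (-103 + 25)*((-71/51 - 74)*(-86)) = -(-99970)*(-86)/17 = -78*330670/51 = -8597420/17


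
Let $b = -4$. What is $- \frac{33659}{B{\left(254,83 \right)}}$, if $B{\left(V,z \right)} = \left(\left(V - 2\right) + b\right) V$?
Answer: $- \frac{33659}{62992} \approx -0.53434$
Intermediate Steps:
$B{\left(V,z \right)} = V \left(-6 + V\right)$ ($B{\left(V,z \right)} = \left(\left(V - 2\right) - 4\right) V = \left(\left(-2 + V\right) - 4\right) V = \left(-6 + V\right) V = V \left(-6 + V\right)$)
$- \frac{33659}{B{\left(254,83 \right)}} = - \frac{33659}{254 \left(-6 + 254\right)} = - \frac{33659}{254 \cdot 248} = - \frac{33659}{62992}$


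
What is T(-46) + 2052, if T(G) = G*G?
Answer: 4168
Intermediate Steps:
T(G) = G²
T(-46) + 2052 = (-46)² + 2052 = 2116 + 2052 = 4168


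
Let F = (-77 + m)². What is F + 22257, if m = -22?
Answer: 32058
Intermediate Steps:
F = 9801 (F = (-77 - 22)² = (-99)² = 9801)
F + 22257 = 9801 + 22257 = 32058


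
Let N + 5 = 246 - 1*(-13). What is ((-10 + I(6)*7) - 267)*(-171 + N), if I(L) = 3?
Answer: -21248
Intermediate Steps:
N = 254 (N = -5 + (246 - 1*(-13)) = -5 + (246 + 13) = -5 + 259 = 254)
((-10 + I(6)*7) - 267)*(-171 + N) = ((-10 + 3*7) - 267)*(-171 + 254) = ((-10 + 21) - 267)*83 = (11 - 267)*83 = -256*83 = -21248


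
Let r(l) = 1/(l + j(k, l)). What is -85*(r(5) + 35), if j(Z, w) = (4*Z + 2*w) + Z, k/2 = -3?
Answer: -8908/3 ≈ -2969.3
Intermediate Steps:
k = -6 (k = 2*(-3) = -6)
j(Z, w) = 2*w + 5*Z (j(Z, w) = (2*w + 4*Z) + Z = 2*w + 5*Z)
r(l) = 1/(-30 + 3*l) (r(l) = 1/(l + (2*l + 5*(-6))) = 1/(l + (2*l - 30)) = 1/(l + (-30 + 2*l)) = 1/(-30 + 3*l))
-85*(r(5) + 35) = -85*(1/(3*(-10 + 5)) + 35) = -85*((⅓)/(-5) + 35) = -85*((⅓)*(-⅕) + 35) = -85*(-1/15 + 35) = -85*524/15 = -8908/3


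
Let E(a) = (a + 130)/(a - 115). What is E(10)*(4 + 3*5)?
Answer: -76/3 ≈ -25.333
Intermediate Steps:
E(a) = (130 + a)/(-115 + a)
E(10)*(4 + 3*5) = ((130 + 10)/(-115 + 10))*(4 + 3*5) = (140/(-105))*(4 + 15) = -1/105*140*19 = -4/3*19 = -76/3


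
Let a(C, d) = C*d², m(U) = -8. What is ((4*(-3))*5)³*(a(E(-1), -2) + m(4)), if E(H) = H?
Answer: 2592000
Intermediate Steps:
((4*(-3))*5)³*(a(E(-1), -2) + m(4)) = ((4*(-3))*5)³*(-1*(-2)² - 8) = (-12*5)³*(-1*4 - 8) = (-60)³*(-4 - 8) = -216000*(-12) = 2592000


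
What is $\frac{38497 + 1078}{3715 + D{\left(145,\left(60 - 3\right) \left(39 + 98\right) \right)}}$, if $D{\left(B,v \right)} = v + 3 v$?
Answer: $\frac{39575}{34951} \approx 1.1323$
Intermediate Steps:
$D{\left(B,v \right)} = 4 v$
$\frac{38497 + 1078}{3715 + D{\left(145,\left(60 - 3\right) \left(39 + 98\right) \right)}} = \frac{38497 + 1078}{3715 + 4 \left(60 - 3\right) \left(39 + 98\right)} = \frac{39575}{3715 + 4 \cdot 57 \cdot 137} = \frac{39575}{3715 + 4 \cdot 7809} = \frac{39575}{3715 + 31236} = \frac{39575}{34951}$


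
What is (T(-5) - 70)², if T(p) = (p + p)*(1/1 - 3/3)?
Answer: 4900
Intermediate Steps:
T(p) = 0 (T(p) = (2*p)*(1*1 - 3*⅓) = (2*p)*(1 - 1) = (2*p)*0 = 0)
(T(-5) - 70)² = (0 - 70)² = (-70)² = 4900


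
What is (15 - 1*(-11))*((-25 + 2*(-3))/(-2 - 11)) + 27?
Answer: 89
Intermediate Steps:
(15 - 1*(-11))*((-25 + 2*(-3))/(-2 - 11)) + 27 = (15 + 11)*((-25 - 6)/(-13)) + 27 = 26*(-31*(-1/13)) + 27 = 26*(31/13) + 27 = 62 + 27 = 89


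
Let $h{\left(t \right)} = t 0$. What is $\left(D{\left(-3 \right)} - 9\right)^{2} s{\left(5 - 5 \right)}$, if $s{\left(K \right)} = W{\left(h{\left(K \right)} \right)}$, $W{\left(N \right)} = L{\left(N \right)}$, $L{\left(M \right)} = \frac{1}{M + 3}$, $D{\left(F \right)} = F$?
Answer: $48$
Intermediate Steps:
$h{\left(t \right)} = 0$
$L{\left(M \right)} = \frac{1}{3 + M}$
$W{\left(N \right)} = \frac{1}{3 + N}$
$s{\left(K \right)} = \frac{1}{3}$ ($s{\left(K \right)} = \frac{1}{3 + 0} = \frac{1}{3}$)
$\left(D{\left(-3 \right)} - 9\right)^{2} s{\left(5 - 5 \right)} = \left(-3 - 9\right)^{2} \cdot \frac{1}{3} = \left(-12\right)^{2} \cdot \frac{1}{3} = 144 \cdot \frac{1}{3} = 48$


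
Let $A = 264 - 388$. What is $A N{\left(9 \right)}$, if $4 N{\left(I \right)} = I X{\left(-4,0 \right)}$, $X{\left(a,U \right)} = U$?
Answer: $0$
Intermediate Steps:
$N{\left(I \right)} = 0$ ($N{\left(I \right)} = \frac{I 0}{4} = \frac{1}{4} \cdot 0 = 0$)
$A = -124$ ($A = 264 - 388 = -124$)
$A N{\left(9 \right)} = \left(-124\right) 0 = 0$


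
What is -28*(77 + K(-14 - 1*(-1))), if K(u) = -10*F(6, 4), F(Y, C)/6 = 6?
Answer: 7924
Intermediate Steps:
F(Y, C) = 36 (F(Y, C) = 6*6 = 36)
K(u) = -360 (K(u) = -10*36 = -360)
-28*(77 + K(-14 - 1*(-1))) = -28*(77 - 360) = -28*(-283) = 7924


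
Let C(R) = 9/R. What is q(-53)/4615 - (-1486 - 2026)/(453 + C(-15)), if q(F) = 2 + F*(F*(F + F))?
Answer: -22787524/401505 ≈ -56.755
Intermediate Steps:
q(F) = 2 + 2*F³ (q(F) = 2 + F*(F*(2*F)) = 2 + F*(2*F²) = 2 + 2*F³)
q(-53)/4615 - (-1486 - 2026)/(453 + C(-15)) = (2 + 2*(-53)³)/4615 - (-1486 - 2026)/(453 + 9/(-15)) = (2 + 2*(-148877))*(1/4615) - (-3512)/(453 + 9*(-1/15)) = (2 - 297754)*(1/4615) - (-3512)/(453 - ⅗) = -297752*1/4615 - (-3512)/2262/5 = -22904/355 - (-3512)*5/2262 = -22904/355 - 1*(-8780/1131) = -22904/355 + 8780/1131 = -22787524/401505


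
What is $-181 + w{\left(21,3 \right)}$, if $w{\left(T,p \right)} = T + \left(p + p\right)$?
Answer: $-154$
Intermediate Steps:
$w{\left(T,p \right)} = T + 2 p$
$-181 + w{\left(21,3 \right)} = -181 + \left(21 + 2 \cdot 3\right) = -181 + \left(21 + 6\right) = -181 + 27 = -154$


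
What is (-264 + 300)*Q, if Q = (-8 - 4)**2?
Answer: 5184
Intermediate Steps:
Q = 144 (Q = (-12)**2 = 144)
(-264 + 300)*Q = (-264 + 300)*144 = 36*144 = 5184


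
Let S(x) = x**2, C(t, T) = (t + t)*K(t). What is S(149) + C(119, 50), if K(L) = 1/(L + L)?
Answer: 22202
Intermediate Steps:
K(L) = 1/(2*L)
C(t, T) = 1 (C(t, T) = (t + t)*(1/(2*t)) = (2*t)*(1/(2*t)) = 1)
S(149) + C(119, 50) = 149**2 + 1 = 22201 + 1 = 22202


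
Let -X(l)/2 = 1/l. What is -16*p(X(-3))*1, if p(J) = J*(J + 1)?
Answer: -160/9 ≈ -17.778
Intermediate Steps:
X(l) = -2/l
p(J) = J*(1 + J)
-16*p(X(-3))*1 = -16*(-2/(-3))*(1 - 2/(-3))*1 = -16*(-2*(-⅓))*(1 - 2*(-⅓))*1 = -32*(1 + ⅔)/3*1 = -32*5/(3*3)*1 = -16*10/9*1 = -160/9*1 = -160/9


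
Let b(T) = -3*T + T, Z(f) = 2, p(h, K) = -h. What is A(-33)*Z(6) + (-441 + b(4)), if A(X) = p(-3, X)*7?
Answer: -407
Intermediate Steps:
A(X) = 21 (A(X) = -1*(-3)*7 = 3*7 = 21)
b(T) = -2*T
A(-33)*Z(6) + (-441 + b(4)) = 21*2 + (-441 - 2*4) = 42 + (-441 - 8) = 42 - 449 = -407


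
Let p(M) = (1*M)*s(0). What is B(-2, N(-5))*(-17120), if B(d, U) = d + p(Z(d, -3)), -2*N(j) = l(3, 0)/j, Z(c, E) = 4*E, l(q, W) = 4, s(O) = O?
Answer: 34240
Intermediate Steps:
p(M) = 0 (p(M) = (1*M)*0 = M*0 = 0)
N(j) = -2/j
B(d, U) = d (B(d, U) = d + 0 = d)
B(-2, N(-5))*(-17120) = -2*(-17120) = 34240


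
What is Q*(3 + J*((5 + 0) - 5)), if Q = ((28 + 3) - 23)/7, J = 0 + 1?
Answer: 24/7 ≈ 3.4286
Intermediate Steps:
J = 1
Q = 8/7 (Q = (31 - 23)*(⅐) = 8*(⅐) = 8/7 ≈ 1.1429)
Q*(3 + J*((5 + 0) - 5)) = 8*(3 + 1*((5 + 0) - 5))/7 = 8*(3 + 1*(5 - 5))/7 = 8*(3 + 1*0)/7 = 8*(3 + 0)/7 = (8/7)*3 = 24/7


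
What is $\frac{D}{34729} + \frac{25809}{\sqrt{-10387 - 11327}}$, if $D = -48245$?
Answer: $- \frac{48245}{34729} - \frac{1229 i \sqrt{21714}}{1034} \approx -1.3892 - 175.15 i$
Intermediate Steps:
$\frac{D}{34729} + \frac{25809}{\sqrt{-10387 - 11327}} = - \frac{48245}{34729} + \frac{25809}{\sqrt{-10387 - 11327}} = \left(-48245\right) \frac{1}{34729} + \frac{25809}{\sqrt{-21714}} = - \frac{48245}{34729} + \frac{25809}{i \sqrt{21714}} = - \frac{48245}{34729} + 25809 \left(- \frac{i \sqrt{21714}}{21714}\right) = - \frac{48245}{34729} - \frac{1229 i \sqrt{21714}}{1034}$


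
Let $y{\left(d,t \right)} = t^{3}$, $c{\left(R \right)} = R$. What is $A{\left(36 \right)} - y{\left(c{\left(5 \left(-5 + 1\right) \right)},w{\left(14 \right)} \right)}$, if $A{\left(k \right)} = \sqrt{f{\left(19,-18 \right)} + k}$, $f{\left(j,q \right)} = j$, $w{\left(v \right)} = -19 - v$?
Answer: $35937 + \sqrt{55} \approx 35944.0$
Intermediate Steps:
$A{\left(k \right)} = \sqrt{19 + k}$
$A{\left(36 \right)} - y{\left(c{\left(5 \left(-5 + 1\right) \right)},w{\left(14 \right)} \right)} = \sqrt{19 + 36} - \left(-19 - 14\right)^{3} = \sqrt{55} - \left(-19 - 14\right)^{3} = \sqrt{55} - \left(-33\right)^{3} = \sqrt{55} - -35937 = \sqrt{55} + 35937 = 35937 + \sqrt{55}$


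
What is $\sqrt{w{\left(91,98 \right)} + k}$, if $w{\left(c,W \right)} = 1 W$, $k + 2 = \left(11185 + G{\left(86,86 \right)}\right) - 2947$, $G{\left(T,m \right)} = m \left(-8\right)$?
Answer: $\sqrt{7646} \approx 87.441$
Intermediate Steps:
$G{\left(T,m \right)} = - 8 m$
$k = 7548$ ($k = -2 + \left(\left(11185 - 688\right) - 2947\right) = -2 + \left(10497 - 2947\right) = -2 + 7550 = 7548$)
$w{\left(c,W \right)} = W$
$\sqrt{w{\left(91,98 \right)} + k} = \sqrt{98 + 7548} = \sqrt{7646}$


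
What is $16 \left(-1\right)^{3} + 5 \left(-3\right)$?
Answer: $-31$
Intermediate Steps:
$16 \left(-1\right)^{3} + 5 \left(-3\right) = 16 \left(-1\right) - 15 = -16 - 15 = -31$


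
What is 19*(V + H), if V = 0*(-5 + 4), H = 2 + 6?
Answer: 152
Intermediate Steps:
H = 8
V = 0 (V = 0*(-1) = 0)
19*(V + H) = 19*(0 + 8) = 19*8 = 152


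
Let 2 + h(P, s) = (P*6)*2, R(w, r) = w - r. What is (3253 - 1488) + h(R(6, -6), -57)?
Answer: 1907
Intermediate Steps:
h(P, s) = -2 + 12*P (h(P, s) = -2 + (P*6)*2 = -2 + (6*P)*2 = -2 + 12*P)
(3253 - 1488) + h(R(6, -6), -57) = (3253 - 1488) + (-2 + 12*(6 - 1*(-6))) = 1765 + (-2 + 12*(6 + 6)) = 1765 + (-2 + 12*12) = 1765 + (-2 + 144) = 1765 + 142 = 1907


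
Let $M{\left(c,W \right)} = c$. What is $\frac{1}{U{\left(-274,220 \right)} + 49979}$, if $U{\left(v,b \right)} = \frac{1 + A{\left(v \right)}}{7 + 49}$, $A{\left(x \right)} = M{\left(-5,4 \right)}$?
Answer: $\frac{14}{699705} \approx 2.0008 \cdot 10^{-5}$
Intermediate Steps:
$A{\left(x \right)} = -5$
$U{\left(v,b \right)} = - \frac{1}{14}$ ($U{\left(v,b \right)} = \frac{1 - 5}{7 + 49} = - \frac{4}{56} = \left(-4\right) \frac{1}{56} = - \frac{1}{14}$)
$\frac{1}{U{\left(-274,220 \right)} + 49979} = \frac{1}{- \frac{1}{14} + 49979} = \frac{1}{\frac{699705}{14}} = \frac{14}{699705}$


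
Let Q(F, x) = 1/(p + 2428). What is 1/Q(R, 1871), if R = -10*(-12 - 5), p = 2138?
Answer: 4566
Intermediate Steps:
R = 170 (R = -10*(-17) = 170)
Q(F, x) = 1/4566 (Q(F, x) = 1/(2138 + 2428) = 1/4566)
1/Q(R, 1871) = 1/(1/4566) = 4566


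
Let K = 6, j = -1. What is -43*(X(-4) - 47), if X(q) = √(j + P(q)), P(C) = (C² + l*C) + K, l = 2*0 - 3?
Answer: 2021 - 43*√33 ≈ 1774.0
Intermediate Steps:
l = -3 (l = 0 - 3 = -3)
P(C) = 6 + C² - 3*C (P(C) = (C² - 3*C) + 6 = 6 + C² - 3*C)
X(q) = √(5 + q² - 3*q) (X(q) = √(-1 + (6 + q² - 3*q)) = √(5 + q² - 3*q))
-43*(X(-4) - 47) = -43*(√(5 + (-4)² - 3*(-4)) - 47) = -43*(√(5 + 16 + 12) - 47) = -43*(√33 - 47) = -43*(-47 + √33) = 2021 - 43*√33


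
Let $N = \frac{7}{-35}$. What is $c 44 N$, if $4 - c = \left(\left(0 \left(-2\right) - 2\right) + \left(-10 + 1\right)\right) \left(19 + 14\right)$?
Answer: $- \frac{16148}{5} \approx -3229.6$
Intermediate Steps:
$N = - \frac{1}{5}$ ($N = 7 \left(- \frac{1}{35}\right) = - \frac{1}{5} \approx -0.2$)
$c = 367$ ($c = 4 - \left(\left(0 \left(-2\right) - 2\right) + \left(-10 + 1\right)\right) \left(19 + 14\right) = 4 - \left(\left(0 - 2\right) - 9\right) 33 = 4 - \left(-2 - 9\right) 33 = 4 - \left(-11\right) 33 = 4 - -363 = 4 + 363 = 367$)
$c 44 N = 367 \cdot 44 \left(- \frac{1}{5}\right) = 16148 \left(- \frac{1}{5}\right) = - \frac{16148}{5}$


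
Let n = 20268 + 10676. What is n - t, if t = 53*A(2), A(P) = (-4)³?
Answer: 34336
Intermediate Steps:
A(P) = -64
t = -3392 (t = 53*(-64) = -3392)
n = 30944
n - t = 30944 - 1*(-3392) = 30944 + 3392 = 34336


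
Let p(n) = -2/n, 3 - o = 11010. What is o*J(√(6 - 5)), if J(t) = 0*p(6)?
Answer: 0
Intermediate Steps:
o = -11007 (o = 3 - 1*11010 = 3 - 11010 = -11007)
J(t) = 0 (J(t) = 0*(-2/6) = 0*(-2*⅙) = 0*(-⅓) = 0)
o*J(√(6 - 5)) = -11007*0 = 0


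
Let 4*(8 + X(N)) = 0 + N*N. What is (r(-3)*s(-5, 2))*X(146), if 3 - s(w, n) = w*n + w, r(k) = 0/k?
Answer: 0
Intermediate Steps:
r(k) = 0
X(N) = -8 + N²/4 (X(N) = -8 + (0 + N*N)/4 = -8 + (0 + N²)/4 = -8 + N²/4)
s(w, n) = 3 - w - n*w (s(w, n) = 3 - (w*n + w) = 3 - (n*w + w) = 3 - (w + n*w) = 3 + (-w - n*w) = 3 - w - n*w)
(r(-3)*s(-5, 2))*X(146) = (0*(3 - 1*(-5) - 1*2*(-5)))*(-8 + (¼)*146²) = (0*(3 + 5 + 10))*(-8 + (¼)*21316) = (0*18)*(-8 + 5329) = 0*5321 = 0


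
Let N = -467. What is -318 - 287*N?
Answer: 133711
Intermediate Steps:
-318 - 287*N = -318 - 287*(-467) = -318 + 134029 = 133711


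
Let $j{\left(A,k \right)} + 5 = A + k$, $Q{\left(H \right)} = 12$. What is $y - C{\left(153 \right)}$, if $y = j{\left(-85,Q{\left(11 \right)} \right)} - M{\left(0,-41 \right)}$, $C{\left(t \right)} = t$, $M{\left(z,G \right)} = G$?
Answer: $-190$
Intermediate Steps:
$j{\left(A,k \right)} = -5 + A + k$ ($j{\left(A,k \right)} = -5 + \left(A + k\right) = -5 + A + k$)
$y = -37$ ($y = \left(-5 - 85 + 12\right) - -41 = -78 + 41 = -37$)
$y - C{\left(153 \right)} = -37 - 153 = -190$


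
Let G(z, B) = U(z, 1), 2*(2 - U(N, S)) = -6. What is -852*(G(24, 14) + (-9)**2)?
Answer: -73272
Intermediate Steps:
U(N, S) = 5 (U(N, S) = 2 - 1/2*(-6) = 2 + 3 = 5)
G(z, B) = 5
-852*(G(24, 14) + (-9)**2) = -852*(5 + (-9)**2) = -852*(5 + 81) = -852*86 = -73272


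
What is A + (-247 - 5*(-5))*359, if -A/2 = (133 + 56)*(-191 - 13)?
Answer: -2586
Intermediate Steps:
A = 77112 (A = -2*(133 + 56)*(-191 - 13) = -378*(-204) = -2*(-38556) = 77112)
A + (-247 - 5*(-5))*359 = 77112 + (-247 - 5*(-5))*359 = 77112 + (-247 + 25)*359 = 77112 - 222*359 = 77112 - 79698 = -2586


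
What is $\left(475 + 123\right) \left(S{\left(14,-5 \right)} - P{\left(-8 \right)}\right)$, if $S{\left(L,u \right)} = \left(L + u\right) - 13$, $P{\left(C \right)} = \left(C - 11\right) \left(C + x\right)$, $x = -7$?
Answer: $-172822$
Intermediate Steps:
$P{\left(C \right)} = \left(-11 + C\right) \left(-7 + C\right)$ ($P{\left(C \right)} = \left(C - 11\right) \left(C - 7\right) = \left(-11 + C\right) \left(-7 + C\right)$)
$S{\left(L,u \right)} = -13 + L + u$
$\left(475 + 123\right) \left(S{\left(14,-5 \right)} - P{\left(-8 \right)}\right) = \left(475 + 123\right) \left(\left(-13 + 14 - 5\right) - \left(77 + \left(-8\right)^{2} - -144\right)\right) = 598 \left(-4 - \left(77 + 64 + 144\right)\right) = 598 \left(-4 - 285\right) = 598 \left(-289\right) = -172822$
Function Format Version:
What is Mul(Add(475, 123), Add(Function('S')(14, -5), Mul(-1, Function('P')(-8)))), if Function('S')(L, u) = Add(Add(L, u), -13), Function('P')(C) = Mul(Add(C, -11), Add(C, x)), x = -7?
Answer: -172822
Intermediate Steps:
Function('P')(C) = Mul(Add(-11, C), Add(-7, C)) (Function('P')(C) = Mul(Add(C, -11), Add(C, -7)) = Mul(Add(-11, C), Add(-7, C)))
Function('S')(L, u) = Add(-13, L, u)
Mul(Add(475, 123), Add(Function('S')(14, -5), Mul(-1, Function('P')(-8)))) = Mul(Add(475, 123), Add(Add(-13, 14, -5), Mul(-1, Add(77, Pow(-8, 2), Mul(-18, -8))))) = Mul(598, Add(-4, Mul(-1, Add(77, 64, 144)))) = Mul(598, Add(-4, Mul(-1, 285))) = Mul(598, Add(-4, -285)) = Mul(598, -289) = -172822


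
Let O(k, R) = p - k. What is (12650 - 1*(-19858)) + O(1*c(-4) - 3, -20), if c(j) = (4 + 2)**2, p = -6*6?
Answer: 32439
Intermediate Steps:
p = -36
c(j) = 36 (c(j) = 6**2 = 36)
O(k, R) = -36 - k
(12650 - 1*(-19858)) + O(1*c(-4) - 3, -20) = (12650 - 1*(-19858)) + (-36 - (1*36 - 3)) = (12650 + 19858) + (-36 - (36 - 3)) = 32508 + (-36 - 1*33) = 32508 + (-36 - 33) = 32508 - 69 = 32439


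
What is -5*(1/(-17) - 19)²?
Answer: -524880/289 ≈ -1816.2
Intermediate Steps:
-5*(1/(-17) - 19)² = -5*(-1/17 - 19)² = -5*(-324/17)² = -5*104976/289 = -524880/289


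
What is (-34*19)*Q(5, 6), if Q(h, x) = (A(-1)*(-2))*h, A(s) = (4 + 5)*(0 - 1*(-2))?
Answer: 116280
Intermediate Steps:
A(s) = 18 (A(s) = 9*(0 + 2) = 9*2 = 18)
Q(h, x) = -36*h (Q(h, x) = (18*(-2))*h = -36*h)
(-34*19)*Q(5, 6) = (-34*19)*(-36*5) = -646*(-180) = 116280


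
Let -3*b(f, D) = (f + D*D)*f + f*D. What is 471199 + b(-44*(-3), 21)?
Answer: 445063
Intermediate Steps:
b(f, D) = -D*f/3 - f*(f + D²)/3 (b(f, D) = -((f + D*D)*f + f*D)/3 = -((f + D²)*f + D*f)/3 = -(f*(f + D²) + D*f)/3 = -(D*f + f*(f + D²))/3 = -D*f/3 - f*(f + D²)/3)
471199 + b(-44*(-3), 21) = 471199 - (-44*(-3))*(21 - 44*(-3) + 21²)/3 = 471199 - ⅓*132*(21 + 132 + 441) = 471199 - ⅓*132*594 = 471199 - 26136 = 445063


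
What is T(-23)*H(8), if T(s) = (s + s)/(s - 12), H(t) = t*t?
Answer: 2944/35 ≈ 84.114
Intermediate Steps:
H(t) = t**2
T(s) = 2*s/(-12 + s) (T(s) = (2*s)/(-12 + s) = 2*s/(-12 + s))
T(-23)*H(8) = (2*(-23)/(-12 - 23))*8**2 = (2*(-23)/(-35))*64 = (2*(-23)*(-1/35))*64 = (46/35)*64 = 2944/35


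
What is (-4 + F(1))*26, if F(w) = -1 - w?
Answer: -156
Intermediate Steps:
(-4 + F(1))*26 = (-4 + (-1 - 1*1))*26 = (-4 + (-1 - 1))*26 = (-4 - 2)*26 = -6*26 = -156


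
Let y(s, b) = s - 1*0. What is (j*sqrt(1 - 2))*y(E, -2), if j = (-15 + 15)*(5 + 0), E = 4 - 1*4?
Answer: 0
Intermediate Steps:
E = 0 (E = 4 - 4 = 0)
j = 0 (j = 0*5 = 0)
y(s, b) = s (y(s, b) = s + 0 = s)
(j*sqrt(1 - 2))*y(E, -2) = (0*sqrt(1 - 2))*0 = (0*sqrt(-1))*0 = (0*I)*0 = 0*0 = 0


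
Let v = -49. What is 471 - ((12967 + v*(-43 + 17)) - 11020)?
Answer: -2750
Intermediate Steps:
471 - ((12967 + v*(-43 + 17)) - 11020) = 471 - ((12967 - 49*(-43 + 17)) - 11020) = 471 - ((12967 - 49*(-26)) - 11020) = 471 - ((12967 + 1274) - 11020) = 471 - (14241 - 11020) = 471 - 1*3221 = 471 - 3221 = -2750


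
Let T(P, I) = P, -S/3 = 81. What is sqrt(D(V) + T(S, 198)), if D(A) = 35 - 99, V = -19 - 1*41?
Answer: I*sqrt(307) ≈ 17.521*I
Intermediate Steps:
S = -243 (S = -3*81 = -243)
V = -60 (V = -19 - 41 = -60)
D(A) = -64
sqrt(D(V) + T(S, 198)) = sqrt(-64 - 243) = sqrt(-307) = I*sqrt(307)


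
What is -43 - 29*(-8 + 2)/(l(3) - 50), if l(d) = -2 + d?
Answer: -2281/49 ≈ -46.551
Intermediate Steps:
-43 - 29*(-8 + 2)/(l(3) - 50) = -43 - 29*(-8 + 2)/((-2 + 3) - 50) = -43 - (-174)/(1 - 50) = -43 - (-174)/(-49) = -43 - (-174)*(-1)/49 = -43 - 29*6/49 = -43 - 174/49 = -2281/49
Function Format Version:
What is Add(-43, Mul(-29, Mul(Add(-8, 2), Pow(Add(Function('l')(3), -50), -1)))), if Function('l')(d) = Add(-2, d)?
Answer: Rational(-2281, 49) ≈ -46.551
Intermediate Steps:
Add(-43, Mul(-29, Mul(Add(-8, 2), Pow(Add(Function('l')(3), -50), -1)))) = Add(-43, Mul(-29, Mul(Add(-8, 2), Pow(Add(Add(-2, 3), -50), -1)))) = Add(-43, Mul(-29, Mul(-6, Pow(Add(1, -50), -1)))) = Add(-43, Mul(-29, Mul(-6, Pow(-49, -1)))) = Add(-43, Mul(-29, Mul(-6, Rational(-1, 49)))) = Add(-43, Mul(-29, Rational(6, 49))) = Add(-43, Rational(-174, 49)) = Rational(-2281, 49)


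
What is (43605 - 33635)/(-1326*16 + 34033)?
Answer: 9970/12817 ≈ 0.77787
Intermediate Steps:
(43605 - 33635)/(-1326*16 + 34033) = 9970/(-21216 + 34033) = 9970/12817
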